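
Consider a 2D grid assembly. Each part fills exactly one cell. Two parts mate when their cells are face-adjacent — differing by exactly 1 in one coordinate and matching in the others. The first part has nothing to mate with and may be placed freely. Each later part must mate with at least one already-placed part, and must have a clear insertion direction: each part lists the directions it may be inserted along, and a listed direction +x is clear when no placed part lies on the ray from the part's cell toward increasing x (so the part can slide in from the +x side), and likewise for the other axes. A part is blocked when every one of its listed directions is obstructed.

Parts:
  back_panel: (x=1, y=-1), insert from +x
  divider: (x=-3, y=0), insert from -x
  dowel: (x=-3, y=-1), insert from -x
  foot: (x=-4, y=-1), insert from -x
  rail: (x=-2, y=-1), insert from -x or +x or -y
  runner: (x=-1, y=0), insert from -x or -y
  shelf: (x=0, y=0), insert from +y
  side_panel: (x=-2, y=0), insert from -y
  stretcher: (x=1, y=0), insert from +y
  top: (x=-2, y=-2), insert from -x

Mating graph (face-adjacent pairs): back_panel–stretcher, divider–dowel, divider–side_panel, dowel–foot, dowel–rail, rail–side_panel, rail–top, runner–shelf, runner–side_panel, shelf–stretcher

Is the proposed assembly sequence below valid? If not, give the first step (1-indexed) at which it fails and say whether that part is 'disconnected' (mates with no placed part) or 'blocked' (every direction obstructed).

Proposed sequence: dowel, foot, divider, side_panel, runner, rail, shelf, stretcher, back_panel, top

1. dowel@(-3, -1) [-x clear] — {dowel}
2. foot@(-4, -1) [-x clear] — {dowel, foot}
3. divider@(-3, 0) [-x clear] — {divider, dowel, foot}
4. side_panel@(-2, 0) [-y clear] — {divider, dowel, foot, side_panel}
5. runner@(-1, 0) [-y clear] — {divider, dowel, foot, runner, side_panel}
6. rail@(-2, -1) [+x clear] — {divider, dowel, foot, rail, runner, side_panel}
7. shelf@(0, 0) [+y clear] — {divider, dowel, foot, rail, runner, shelf, side_panel}
8. stretcher@(1, 0) [+y clear] — {divider, dowel, foot, rail, runner, shelf, side_panel, stretcher}
9. back_panel@(1, -1) [+x clear] — {back_panel, divider, dowel, foot, rail, runner, shelf, side_panel, stretcher}
10. top@(-2, -2) [-x clear] — {back_panel, divider, dowel, foot, rail, runner, shelf, side_panel, stretcher, top}

Valid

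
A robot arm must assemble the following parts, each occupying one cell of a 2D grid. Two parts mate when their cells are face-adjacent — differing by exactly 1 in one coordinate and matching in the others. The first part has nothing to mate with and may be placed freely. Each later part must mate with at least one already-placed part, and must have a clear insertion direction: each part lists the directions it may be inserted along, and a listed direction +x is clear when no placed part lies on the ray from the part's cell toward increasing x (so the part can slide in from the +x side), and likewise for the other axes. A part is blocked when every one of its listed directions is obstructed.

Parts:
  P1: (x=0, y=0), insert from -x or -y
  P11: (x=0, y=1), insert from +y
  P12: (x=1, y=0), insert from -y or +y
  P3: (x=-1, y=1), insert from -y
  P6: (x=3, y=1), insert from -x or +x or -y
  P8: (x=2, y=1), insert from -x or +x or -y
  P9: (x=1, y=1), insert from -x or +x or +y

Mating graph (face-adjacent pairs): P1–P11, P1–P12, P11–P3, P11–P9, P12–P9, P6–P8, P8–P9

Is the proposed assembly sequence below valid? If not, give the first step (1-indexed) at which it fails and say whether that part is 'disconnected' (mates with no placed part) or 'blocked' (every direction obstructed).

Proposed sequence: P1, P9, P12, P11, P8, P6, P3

1. P1@(0, 0) [-x clear] — {P1}
2. P9@(1, 1) — no placed neighbour ⇒ disconnected

Invalid at step 2 (disconnected)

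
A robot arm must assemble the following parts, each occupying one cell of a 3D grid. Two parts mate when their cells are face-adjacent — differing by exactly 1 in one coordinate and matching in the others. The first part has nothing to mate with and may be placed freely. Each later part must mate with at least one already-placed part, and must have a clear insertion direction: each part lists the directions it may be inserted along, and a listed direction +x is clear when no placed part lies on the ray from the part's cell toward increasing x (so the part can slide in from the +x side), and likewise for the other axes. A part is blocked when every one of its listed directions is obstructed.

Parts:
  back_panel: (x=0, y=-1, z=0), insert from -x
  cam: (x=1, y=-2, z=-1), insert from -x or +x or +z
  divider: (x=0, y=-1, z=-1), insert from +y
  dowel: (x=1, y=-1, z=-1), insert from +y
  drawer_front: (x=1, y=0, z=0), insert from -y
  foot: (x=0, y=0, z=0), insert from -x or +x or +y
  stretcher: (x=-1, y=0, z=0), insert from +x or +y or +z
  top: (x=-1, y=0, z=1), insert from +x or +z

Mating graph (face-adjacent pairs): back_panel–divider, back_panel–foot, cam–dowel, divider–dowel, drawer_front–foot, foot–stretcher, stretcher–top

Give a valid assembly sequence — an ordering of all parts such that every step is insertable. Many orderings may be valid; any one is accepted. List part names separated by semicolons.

1. divider@(0, -1, -1) [+y clear] — {divider}
2. back_panel@(0, -1, 0) [-x clear] — {back_panel, divider}
3. dowel@(1, -1, -1) [+y clear] — {back_panel, divider, dowel}
4. cam@(1, -2, -1) [-x clear] — {back_panel, cam, divider, dowel}
5. foot@(0, 0, 0) [-x clear] — {back_panel, cam, divider, dowel, foot}
6. stretcher@(-1, 0, 0) [+y clear] — {back_panel, cam, divider, dowel, foot, stretcher}
7. drawer_front@(1, 0, 0) [-y clear] — {back_panel, cam, divider, dowel, drawer_front, foot, stretcher}
8. top@(-1, 0, 1) [+x clear] — {back_panel, cam, divider, dowel, drawer_front, foot, stretcher, top}

divider; back_panel; dowel; cam; foot; stretcher; drawer_front; top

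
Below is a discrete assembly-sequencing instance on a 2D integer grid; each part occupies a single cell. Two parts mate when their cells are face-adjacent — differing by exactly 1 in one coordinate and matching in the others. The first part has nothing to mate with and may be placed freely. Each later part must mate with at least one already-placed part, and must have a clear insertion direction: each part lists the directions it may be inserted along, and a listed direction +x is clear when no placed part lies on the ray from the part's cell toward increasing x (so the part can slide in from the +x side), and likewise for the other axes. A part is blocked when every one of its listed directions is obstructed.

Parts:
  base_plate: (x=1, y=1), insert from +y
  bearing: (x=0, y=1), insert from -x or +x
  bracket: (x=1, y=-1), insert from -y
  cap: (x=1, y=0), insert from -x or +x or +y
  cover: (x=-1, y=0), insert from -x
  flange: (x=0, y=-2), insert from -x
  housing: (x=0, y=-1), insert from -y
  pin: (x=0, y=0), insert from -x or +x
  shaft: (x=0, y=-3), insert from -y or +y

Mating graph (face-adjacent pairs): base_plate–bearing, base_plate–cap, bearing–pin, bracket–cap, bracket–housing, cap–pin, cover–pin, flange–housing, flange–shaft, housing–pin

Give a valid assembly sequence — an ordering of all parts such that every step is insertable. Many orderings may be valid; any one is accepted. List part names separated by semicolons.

base_plate; bearing; pin; cap; cover; bracket; housing; flange; shaft

1. base_plate@(1, 1) [+y clear] — {base_plate}
2. bearing@(0, 1) [-x clear] — {base_plate, bearing}
3. pin@(0, 0) [-x clear] — {base_plate, bearing, pin}
4. cap@(1, 0) [+x clear] — {base_plate, bearing, cap, pin}
5. cover@(-1, 0) [-x clear] — {base_plate, bearing, cap, cover, pin}
6. bracket@(1, -1) [-y clear] — {base_plate, bearing, bracket, cap, cover, pin}
7. housing@(0, -1) [-y clear] — {base_plate, bearing, bracket, cap, cover, housing, pin}
8. flange@(0, -2) [-x clear] — {base_plate, bearing, bracket, cap, cover, flange, housing, pin}
9. shaft@(0, -3) [-y clear] — {base_plate, bearing, bracket, cap, cover, flange, housing, pin, shaft}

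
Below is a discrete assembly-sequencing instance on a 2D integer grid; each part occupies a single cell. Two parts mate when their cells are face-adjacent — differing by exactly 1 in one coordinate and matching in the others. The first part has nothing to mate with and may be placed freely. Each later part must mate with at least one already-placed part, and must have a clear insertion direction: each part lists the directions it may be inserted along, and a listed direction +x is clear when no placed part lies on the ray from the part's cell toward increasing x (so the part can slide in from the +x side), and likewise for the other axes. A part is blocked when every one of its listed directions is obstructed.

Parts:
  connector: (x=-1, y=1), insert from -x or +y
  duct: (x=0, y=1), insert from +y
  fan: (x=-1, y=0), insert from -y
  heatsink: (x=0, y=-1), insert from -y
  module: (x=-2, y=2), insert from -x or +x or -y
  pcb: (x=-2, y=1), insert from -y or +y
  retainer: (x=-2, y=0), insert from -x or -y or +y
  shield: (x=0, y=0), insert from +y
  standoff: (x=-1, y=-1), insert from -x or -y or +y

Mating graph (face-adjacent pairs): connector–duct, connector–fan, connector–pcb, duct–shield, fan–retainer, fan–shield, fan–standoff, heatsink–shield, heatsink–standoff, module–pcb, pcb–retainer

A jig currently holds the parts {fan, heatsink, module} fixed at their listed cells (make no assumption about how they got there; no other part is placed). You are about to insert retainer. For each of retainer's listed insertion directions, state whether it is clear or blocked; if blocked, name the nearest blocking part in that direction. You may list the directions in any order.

+y: blocked by module; -x: clear; -y: clear

-x: ray from retainer(-2, 0) has no placed part ⇒ clear
-y: ray from retainer(-2, 0) has no placed part ⇒ clear
+y: nearest on ray is module@(-2, 2) ⇒ blocked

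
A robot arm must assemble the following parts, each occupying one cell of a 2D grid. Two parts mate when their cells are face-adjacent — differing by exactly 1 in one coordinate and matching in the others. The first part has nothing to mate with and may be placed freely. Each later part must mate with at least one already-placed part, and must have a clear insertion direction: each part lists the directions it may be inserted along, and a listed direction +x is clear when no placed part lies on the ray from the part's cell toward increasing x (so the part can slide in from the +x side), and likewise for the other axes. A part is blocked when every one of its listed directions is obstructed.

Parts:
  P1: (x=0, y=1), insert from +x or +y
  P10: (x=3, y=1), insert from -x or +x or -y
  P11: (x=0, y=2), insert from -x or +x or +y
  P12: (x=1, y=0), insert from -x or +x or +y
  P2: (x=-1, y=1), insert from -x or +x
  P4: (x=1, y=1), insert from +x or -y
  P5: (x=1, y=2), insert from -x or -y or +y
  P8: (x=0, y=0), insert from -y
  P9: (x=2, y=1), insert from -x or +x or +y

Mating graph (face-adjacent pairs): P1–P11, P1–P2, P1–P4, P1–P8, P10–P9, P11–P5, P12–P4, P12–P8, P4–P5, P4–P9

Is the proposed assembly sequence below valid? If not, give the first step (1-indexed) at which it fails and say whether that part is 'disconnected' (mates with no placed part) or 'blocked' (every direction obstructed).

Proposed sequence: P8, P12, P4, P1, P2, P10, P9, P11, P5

Invalid at step 6 (disconnected)

1. P8@(0, 0) [-y clear] — {P8}
2. P12@(1, 0) [+x clear] — {P12, P8}
3. P4@(1, 1) [+x clear] — {P12, P4, P8}
4. P1@(0, 1) [+y clear] — {P1, P12, P4, P8}
5. P2@(-1, 1) [-x clear] — {P1, P12, P2, P4, P8}
6. P10@(3, 1) — no placed neighbour ⇒ disconnected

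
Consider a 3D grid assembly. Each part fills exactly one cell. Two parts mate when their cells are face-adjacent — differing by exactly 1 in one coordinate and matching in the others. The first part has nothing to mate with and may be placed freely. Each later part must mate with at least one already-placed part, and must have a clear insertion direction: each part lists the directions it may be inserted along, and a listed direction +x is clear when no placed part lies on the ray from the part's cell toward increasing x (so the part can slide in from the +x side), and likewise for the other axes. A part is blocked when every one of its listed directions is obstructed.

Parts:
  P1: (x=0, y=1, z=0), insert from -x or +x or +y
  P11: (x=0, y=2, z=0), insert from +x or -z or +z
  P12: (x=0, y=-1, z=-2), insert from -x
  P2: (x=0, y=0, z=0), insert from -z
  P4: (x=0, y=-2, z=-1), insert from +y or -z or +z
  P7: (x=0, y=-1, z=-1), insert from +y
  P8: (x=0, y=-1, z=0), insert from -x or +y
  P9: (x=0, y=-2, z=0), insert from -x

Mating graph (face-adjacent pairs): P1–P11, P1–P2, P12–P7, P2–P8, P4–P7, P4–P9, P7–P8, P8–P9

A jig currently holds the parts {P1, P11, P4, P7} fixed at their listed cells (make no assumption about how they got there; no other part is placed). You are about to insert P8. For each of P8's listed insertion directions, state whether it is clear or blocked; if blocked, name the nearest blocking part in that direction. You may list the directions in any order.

-x: ray from P8(0, -1, 0) has no placed part ⇒ clear
+y: nearest on ray is P1@(0, 1, 0) ⇒ blocked

+y: blocked by P1; -x: clear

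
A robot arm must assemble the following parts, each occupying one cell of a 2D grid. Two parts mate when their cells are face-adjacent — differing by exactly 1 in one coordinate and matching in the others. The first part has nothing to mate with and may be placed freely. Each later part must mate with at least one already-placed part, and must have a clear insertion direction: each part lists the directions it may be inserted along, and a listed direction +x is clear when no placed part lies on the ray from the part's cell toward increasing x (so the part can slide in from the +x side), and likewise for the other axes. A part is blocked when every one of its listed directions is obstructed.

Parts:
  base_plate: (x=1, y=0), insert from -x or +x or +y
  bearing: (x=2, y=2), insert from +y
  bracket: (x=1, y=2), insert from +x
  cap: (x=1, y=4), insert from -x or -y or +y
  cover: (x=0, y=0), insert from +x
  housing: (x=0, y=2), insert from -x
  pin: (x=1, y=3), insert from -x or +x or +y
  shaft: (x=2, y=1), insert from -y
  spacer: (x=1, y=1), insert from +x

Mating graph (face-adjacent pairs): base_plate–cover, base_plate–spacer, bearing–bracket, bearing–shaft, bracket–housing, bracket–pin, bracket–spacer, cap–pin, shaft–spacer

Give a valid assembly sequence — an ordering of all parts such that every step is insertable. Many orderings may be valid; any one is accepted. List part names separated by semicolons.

1. cover@(0, 0) [+x clear] — {cover}
2. base_plate@(1, 0) [+x clear] — {base_plate, cover}
3. spacer@(1, 1) [+x clear] — {base_plate, cover, spacer}
4. bracket@(1, 2) [+x clear] — {base_plate, bracket, cover, spacer}
5. housing@(0, 2) [-x clear] — {base_plate, bracket, cover, housing, spacer}
6. shaft@(2, 1) [-y clear] — {base_plate, bracket, cover, housing, shaft, spacer}
7. bearing@(2, 2) [+y clear] — {base_plate, bearing, bracket, cover, housing, shaft, spacer}
8. pin@(1, 3) [-x clear] — {base_plate, bearing, bracket, cover, housing, pin, shaft, spacer}
9. cap@(1, 4) [-x clear] — {base_plate, bearing, bracket, cap, cover, housing, pin, shaft, spacer}

cover; base_plate; spacer; bracket; housing; shaft; bearing; pin; cap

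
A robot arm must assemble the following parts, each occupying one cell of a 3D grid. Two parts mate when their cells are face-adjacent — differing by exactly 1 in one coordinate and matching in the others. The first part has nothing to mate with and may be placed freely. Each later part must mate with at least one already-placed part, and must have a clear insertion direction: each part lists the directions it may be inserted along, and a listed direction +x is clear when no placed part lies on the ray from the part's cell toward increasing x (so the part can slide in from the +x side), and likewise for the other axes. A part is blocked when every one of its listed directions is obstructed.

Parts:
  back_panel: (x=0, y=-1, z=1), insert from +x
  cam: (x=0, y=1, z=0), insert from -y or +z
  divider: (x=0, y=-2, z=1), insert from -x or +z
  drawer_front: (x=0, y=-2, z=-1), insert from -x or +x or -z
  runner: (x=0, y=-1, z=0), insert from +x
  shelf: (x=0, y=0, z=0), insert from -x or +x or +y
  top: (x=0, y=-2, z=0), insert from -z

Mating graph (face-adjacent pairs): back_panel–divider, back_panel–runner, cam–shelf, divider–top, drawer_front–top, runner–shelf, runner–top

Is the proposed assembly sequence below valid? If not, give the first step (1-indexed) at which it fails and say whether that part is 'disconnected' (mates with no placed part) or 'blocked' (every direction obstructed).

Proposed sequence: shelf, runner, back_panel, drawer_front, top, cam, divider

1. shelf@(0, 0, 0) [-x clear] — {shelf}
2. runner@(0, -1, 0) [+x clear] — {runner, shelf}
3. back_panel@(0, -1, 1) [+x clear] — {back_panel, runner, shelf}
4. drawer_front@(0, -2, -1) — no placed neighbour ⇒ disconnected

Invalid at step 4 (disconnected)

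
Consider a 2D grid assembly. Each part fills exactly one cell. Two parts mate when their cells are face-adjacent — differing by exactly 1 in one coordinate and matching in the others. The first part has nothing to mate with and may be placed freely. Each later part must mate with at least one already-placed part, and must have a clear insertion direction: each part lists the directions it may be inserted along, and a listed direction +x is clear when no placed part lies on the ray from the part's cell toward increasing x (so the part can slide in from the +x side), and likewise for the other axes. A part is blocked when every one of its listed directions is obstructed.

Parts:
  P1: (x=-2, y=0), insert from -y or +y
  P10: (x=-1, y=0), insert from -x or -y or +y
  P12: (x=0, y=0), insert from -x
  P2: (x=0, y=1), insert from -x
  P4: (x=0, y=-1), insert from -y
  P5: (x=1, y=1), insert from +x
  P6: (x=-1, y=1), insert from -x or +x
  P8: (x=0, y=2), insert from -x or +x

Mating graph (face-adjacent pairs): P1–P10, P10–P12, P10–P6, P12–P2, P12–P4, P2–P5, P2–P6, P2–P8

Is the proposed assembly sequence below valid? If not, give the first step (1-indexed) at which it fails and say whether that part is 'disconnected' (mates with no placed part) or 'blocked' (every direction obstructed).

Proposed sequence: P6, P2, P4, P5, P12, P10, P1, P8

Invalid at step 2 (blocked)

1. P6@(-1, 1) [-x clear] — {P6}
2. P2@(0, 1) — -x all obstructed ⇒ blocked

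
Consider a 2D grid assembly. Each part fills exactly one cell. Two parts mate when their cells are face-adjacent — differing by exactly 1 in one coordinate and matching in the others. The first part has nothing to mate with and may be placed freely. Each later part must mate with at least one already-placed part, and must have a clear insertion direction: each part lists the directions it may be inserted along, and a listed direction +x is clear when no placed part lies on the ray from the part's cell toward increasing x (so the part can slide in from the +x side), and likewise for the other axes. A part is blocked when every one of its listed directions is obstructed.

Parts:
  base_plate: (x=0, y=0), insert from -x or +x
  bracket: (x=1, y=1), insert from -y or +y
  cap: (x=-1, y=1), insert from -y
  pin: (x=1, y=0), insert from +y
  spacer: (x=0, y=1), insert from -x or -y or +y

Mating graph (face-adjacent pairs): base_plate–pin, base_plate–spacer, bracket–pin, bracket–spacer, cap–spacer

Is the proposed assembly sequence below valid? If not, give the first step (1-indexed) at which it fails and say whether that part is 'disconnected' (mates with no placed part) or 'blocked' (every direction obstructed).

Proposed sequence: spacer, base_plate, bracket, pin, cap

1. spacer@(0, 1) [-x clear] — {spacer}
2. base_plate@(0, 0) [-x clear] — {base_plate, spacer}
3. bracket@(1, 1) [-y clear] — {base_plate, bracket, spacer}
4. pin@(1, 0) — +y all obstructed ⇒ blocked

Invalid at step 4 (blocked)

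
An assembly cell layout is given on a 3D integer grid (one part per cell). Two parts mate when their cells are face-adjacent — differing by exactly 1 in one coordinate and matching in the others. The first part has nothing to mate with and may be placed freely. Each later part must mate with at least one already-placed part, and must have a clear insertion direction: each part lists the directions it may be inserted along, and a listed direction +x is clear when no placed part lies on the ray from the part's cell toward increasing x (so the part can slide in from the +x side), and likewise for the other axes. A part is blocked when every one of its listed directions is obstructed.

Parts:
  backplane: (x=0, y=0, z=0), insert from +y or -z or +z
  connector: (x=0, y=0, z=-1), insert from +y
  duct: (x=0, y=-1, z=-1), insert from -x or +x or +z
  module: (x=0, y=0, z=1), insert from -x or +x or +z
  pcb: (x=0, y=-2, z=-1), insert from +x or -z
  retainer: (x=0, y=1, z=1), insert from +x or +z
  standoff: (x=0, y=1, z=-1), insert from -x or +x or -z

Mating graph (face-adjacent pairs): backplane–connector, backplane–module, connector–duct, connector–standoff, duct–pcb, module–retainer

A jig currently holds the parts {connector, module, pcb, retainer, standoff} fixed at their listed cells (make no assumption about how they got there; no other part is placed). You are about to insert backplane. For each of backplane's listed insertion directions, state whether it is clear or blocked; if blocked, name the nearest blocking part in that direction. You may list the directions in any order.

+y: clear; +z: blocked by module; -z: blocked by connector

+y: ray from backplane(0, 0, 0) has no placed part ⇒ clear
-z: nearest on ray is connector@(0, 0, -1) ⇒ blocked
+z: nearest on ray is module@(0, 0, 1) ⇒ blocked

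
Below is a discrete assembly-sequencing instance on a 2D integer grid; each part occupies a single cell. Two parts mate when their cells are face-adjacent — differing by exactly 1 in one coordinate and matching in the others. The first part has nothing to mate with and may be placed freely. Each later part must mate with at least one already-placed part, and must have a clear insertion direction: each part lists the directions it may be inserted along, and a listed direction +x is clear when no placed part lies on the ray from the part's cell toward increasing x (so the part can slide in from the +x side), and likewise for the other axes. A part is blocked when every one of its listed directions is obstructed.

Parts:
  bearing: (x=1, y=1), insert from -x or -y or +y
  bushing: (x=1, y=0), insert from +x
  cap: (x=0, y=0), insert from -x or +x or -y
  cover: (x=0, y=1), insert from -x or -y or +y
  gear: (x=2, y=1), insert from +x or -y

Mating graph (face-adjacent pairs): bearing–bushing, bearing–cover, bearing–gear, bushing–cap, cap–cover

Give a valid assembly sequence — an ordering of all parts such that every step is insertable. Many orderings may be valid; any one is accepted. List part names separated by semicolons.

bushing; cap; cover; bearing; gear

1. bushing@(1, 0) [+x clear] — {bushing}
2. cap@(0, 0) [-x clear] — {bushing, cap}
3. cover@(0, 1) [-x clear] — {bushing, cap, cover}
4. bearing@(1, 1) [+y clear] — {bearing, bushing, cap, cover}
5. gear@(2, 1) [+x clear] — {bearing, bushing, cap, cover, gear}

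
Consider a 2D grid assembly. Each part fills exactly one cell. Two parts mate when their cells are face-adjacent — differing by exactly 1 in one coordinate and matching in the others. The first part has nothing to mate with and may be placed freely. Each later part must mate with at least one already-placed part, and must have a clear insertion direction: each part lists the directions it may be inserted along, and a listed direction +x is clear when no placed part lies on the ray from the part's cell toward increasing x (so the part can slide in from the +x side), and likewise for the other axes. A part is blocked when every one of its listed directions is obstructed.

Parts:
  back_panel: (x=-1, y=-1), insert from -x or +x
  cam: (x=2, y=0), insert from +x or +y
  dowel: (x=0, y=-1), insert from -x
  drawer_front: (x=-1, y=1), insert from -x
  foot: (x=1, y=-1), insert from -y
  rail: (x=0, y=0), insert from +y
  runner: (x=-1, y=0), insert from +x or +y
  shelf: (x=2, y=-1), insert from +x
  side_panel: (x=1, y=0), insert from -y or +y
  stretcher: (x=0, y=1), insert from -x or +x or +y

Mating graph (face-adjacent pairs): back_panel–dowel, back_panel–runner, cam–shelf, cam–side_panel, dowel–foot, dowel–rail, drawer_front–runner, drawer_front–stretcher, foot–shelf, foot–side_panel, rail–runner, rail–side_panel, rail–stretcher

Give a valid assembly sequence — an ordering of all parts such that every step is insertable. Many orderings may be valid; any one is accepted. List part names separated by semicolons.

rail; dowel; runner; drawer_front; back_panel; side_panel; cam; foot; shelf; stretcher

1. rail@(0, 0) [+y clear] — {rail}
2. dowel@(0, -1) [-x clear] — {dowel, rail}
3. runner@(-1, 0) [+y clear] — {dowel, rail, runner}
4. drawer_front@(-1, 1) [-x clear] — {dowel, drawer_front, rail, runner}
5. back_panel@(-1, -1) [-x clear] — {back_panel, dowel, drawer_front, rail, runner}
6. side_panel@(1, 0) [-y clear] — {back_panel, dowel, drawer_front, rail, runner, side_panel}
7. cam@(2, 0) [+x clear] — {back_panel, cam, dowel, drawer_front, rail, runner, side_panel}
8. foot@(1, -1) [-y clear] — {back_panel, cam, dowel, drawer_front, foot, rail, runner, side_panel}
9. shelf@(2, -1) [+x clear] — {back_panel, cam, dowel, drawer_front, foot, rail, runner, shelf, side_panel}
10. stretcher@(0, 1) [+x clear] — {back_panel, cam, dowel, drawer_front, foot, rail, runner, shelf, side_panel, stretcher}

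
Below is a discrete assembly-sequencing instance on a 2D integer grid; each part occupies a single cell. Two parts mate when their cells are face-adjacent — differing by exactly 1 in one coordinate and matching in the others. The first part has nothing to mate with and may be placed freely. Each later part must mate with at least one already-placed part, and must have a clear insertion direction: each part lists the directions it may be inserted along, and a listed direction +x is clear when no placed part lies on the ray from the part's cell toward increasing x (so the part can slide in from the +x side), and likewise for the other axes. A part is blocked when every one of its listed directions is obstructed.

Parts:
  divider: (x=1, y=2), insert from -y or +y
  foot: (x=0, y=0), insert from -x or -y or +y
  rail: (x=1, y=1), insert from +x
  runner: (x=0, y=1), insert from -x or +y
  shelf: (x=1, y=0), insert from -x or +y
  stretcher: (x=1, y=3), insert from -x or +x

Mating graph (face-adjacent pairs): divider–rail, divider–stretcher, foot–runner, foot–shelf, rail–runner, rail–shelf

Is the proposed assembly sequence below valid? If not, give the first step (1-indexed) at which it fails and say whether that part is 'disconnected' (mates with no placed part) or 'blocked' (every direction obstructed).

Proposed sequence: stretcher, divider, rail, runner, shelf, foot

1. stretcher@(1, 3) [-x clear] — {stretcher}
2. divider@(1, 2) [-y clear] — {divider, stretcher}
3. rail@(1, 1) [+x clear] — {divider, rail, stretcher}
4. runner@(0, 1) [-x clear] — {divider, rail, runner, stretcher}
5. shelf@(1, 0) [-x clear] — {divider, rail, runner, shelf, stretcher}
6. foot@(0, 0) [-x clear] — {divider, foot, rail, runner, shelf, stretcher}

Valid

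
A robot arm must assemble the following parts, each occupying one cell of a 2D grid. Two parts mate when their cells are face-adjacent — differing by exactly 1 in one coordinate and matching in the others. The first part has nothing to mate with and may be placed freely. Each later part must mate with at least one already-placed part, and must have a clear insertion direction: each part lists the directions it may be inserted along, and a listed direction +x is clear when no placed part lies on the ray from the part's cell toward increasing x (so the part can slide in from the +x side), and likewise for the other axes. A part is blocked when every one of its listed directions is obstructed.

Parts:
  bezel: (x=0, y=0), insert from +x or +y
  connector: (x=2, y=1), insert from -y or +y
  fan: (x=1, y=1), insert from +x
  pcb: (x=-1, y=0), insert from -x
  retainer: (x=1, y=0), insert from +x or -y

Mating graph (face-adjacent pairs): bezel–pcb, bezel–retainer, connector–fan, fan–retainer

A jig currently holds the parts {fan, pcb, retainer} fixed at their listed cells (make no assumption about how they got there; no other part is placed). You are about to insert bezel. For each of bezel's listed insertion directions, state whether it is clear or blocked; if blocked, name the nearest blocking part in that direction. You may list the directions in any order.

+x: nearest on ray is retainer@(1, 0) ⇒ blocked
+y: ray from bezel(0, 0) has no placed part ⇒ clear

+x: blocked by retainer; +y: clear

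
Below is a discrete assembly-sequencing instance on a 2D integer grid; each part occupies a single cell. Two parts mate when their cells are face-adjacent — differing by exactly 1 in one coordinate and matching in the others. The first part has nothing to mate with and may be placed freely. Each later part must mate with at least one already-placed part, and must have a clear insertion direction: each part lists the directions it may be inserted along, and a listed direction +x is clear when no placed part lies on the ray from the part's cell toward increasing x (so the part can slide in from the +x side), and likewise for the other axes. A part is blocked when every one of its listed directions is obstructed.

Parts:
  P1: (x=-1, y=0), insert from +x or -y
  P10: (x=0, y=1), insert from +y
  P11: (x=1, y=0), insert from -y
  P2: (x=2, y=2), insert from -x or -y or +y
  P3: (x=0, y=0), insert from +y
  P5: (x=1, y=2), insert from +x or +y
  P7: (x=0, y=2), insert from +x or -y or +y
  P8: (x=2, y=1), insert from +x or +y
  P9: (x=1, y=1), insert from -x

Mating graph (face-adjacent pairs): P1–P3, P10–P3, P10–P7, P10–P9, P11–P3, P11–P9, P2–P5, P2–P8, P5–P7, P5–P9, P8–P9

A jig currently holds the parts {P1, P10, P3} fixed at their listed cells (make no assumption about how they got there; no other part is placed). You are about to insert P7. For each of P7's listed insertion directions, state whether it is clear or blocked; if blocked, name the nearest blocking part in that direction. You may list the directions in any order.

+x: ray from P7(0, 2) has no placed part ⇒ clear
-y: nearest on ray is P10@(0, 1) ⇒ blocked
+y: ray from P7(0, 2) has no placed part ⇒ clear

+x: clear; +y: clear; -y: blocked by P10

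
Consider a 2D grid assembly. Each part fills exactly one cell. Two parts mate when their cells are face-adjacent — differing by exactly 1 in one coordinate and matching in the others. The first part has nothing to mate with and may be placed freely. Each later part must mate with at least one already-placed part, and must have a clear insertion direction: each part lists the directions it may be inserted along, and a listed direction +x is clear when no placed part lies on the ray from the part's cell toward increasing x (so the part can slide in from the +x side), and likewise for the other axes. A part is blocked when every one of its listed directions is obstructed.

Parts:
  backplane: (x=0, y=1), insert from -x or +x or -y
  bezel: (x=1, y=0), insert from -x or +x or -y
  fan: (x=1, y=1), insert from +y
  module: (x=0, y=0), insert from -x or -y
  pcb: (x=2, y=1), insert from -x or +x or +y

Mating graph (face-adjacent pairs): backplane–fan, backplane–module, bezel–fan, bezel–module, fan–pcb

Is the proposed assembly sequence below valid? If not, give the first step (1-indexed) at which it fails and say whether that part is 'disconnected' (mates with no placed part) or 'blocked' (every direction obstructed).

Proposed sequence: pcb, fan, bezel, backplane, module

Valid

1. pcb@(2, 1) [-x clear] — {pcb}
2. fan@(1, 1) [+y clear] — {fan, pcb}
3. bezel@(1, 0) [-x clear] — {bezel, fan, pcb}
4. backplane@(0, 1) [-x clear] — {backplane, bezel, fan, pcb}
5. module@(0, 0) [-x clear] — {backplane, bezel, fan, module, pcb}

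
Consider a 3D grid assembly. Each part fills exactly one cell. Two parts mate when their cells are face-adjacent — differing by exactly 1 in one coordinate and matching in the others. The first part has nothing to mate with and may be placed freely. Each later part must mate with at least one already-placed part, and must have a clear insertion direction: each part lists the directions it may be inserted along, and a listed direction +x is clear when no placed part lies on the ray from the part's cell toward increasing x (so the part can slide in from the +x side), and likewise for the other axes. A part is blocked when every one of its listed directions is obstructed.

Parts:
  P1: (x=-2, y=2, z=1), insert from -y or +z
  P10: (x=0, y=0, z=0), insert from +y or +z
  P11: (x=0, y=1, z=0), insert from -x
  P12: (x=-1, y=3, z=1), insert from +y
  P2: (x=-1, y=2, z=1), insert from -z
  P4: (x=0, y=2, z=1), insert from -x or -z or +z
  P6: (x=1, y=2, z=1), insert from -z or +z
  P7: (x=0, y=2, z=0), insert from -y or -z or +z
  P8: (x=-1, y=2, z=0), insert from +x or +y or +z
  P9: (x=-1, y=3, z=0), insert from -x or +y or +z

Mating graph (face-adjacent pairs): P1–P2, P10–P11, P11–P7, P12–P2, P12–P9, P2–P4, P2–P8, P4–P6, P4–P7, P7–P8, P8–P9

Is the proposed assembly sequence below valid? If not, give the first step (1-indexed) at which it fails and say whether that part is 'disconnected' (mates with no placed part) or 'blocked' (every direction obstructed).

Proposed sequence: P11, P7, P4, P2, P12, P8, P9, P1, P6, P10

1. P11@(0, 1, 0) [-x clear] — {P11}
2. P7@(0, 2, 0) [-z clear] — {P11, P7}
3. P4@(0, 2, 1) [-x clear] — {P11, P4, P7}
4. P2@(-1, 2, 1) [-z clear] — {P11, P2, P4, P7}
5. P12@(-1, 3, 1) [+y clear] — {P11, P12, P2, P4, P7}
6. P8@(-1, 2, 0) [+y clear] — {P11, P12, P2, P4, P7, P8}
7. P9@(-1, 3, 0) [-x clear] — {P11, P12, P2, P4, P7, P8, P9}
8. P1@(-2, 2, 1) [-y clear] — {P1, P11, P12, P2, P4, P7, P8, P9}
9. P6@(1, 2, 1) [-z clear] — {P1, P11, P12, P2, P4, P6, P7, P8, P9}
10. P10@(0, 0, 0) [+z clear] — {P1, P10, P11, P12, P2, P4, P6, P7, P8, P9}

Valid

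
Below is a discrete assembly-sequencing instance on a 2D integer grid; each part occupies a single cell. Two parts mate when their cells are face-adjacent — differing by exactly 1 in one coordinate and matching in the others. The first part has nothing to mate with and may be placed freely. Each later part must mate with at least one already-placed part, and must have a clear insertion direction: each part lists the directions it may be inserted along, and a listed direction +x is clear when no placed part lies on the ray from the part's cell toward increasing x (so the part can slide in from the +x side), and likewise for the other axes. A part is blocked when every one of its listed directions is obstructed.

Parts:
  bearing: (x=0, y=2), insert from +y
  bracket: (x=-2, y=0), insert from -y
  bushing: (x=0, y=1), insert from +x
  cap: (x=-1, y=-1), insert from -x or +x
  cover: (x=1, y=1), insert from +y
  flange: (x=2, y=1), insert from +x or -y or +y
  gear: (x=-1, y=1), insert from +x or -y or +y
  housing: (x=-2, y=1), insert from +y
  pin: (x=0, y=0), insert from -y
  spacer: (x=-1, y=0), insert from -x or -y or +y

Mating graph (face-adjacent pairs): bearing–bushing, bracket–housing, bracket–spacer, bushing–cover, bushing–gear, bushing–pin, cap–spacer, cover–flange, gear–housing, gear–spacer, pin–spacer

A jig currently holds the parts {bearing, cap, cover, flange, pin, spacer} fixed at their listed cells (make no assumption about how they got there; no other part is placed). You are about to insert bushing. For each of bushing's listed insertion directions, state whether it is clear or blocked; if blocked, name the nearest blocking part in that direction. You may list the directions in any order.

+x: nearest on ray is cover@(1, 1) ⇒ blocked

+x: blocked by cover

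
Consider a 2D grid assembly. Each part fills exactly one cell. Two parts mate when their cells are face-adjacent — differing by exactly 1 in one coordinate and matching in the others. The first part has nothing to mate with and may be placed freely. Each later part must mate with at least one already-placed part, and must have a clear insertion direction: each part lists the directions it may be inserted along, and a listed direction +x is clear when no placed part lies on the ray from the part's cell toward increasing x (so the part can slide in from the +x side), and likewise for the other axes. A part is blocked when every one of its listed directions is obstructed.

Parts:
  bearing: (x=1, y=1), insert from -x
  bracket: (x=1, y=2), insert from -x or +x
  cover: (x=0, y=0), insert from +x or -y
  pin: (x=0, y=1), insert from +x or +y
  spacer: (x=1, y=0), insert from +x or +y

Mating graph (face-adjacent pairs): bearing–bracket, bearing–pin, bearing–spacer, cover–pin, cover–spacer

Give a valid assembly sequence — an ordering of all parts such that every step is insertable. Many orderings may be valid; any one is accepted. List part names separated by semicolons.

bracket; bearing; spacer; pin; cover

1. bracket@(1, 2) [-x clear] — {bracket}
2. bearing@(1, 1) [-x clear] — {bearing, bracket}
3. spacer@(1, 0) [+x clear] — {bearing, bracket, spacer}
4. pin@(0, 1) [+y clear] — {bearing, bracket, pin, spacer}
5. cover@(0, 0) [-y clear] — {bearing, bracket, cover, pin, spacer}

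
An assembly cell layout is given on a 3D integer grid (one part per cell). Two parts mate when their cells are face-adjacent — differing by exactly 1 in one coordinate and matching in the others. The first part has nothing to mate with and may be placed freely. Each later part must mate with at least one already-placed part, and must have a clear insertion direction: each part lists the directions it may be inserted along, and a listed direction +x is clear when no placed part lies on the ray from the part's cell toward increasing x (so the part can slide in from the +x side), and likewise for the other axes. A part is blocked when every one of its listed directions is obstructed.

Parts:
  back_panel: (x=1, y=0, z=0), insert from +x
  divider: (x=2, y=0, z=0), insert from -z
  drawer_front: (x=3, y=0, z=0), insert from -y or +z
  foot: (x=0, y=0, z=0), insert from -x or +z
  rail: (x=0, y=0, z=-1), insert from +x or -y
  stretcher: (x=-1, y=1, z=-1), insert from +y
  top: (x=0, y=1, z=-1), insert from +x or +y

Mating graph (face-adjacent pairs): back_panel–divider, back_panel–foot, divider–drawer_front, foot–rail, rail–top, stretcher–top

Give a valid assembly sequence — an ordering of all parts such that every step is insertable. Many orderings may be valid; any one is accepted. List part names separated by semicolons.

1. back_panel@(1, 0, 0) [+x clear] — {back_panel}
2. divider@(2, 0, 0) [-z clear] — {back_panel, divider}
3. foot@(0, 0, 0) [-x clear] — {back_panel, divider, foot}
4. rail@(0, 0, -1) [+x clear] — {back_panel, divider, foot, rail}
5. drawer_front@(3, 0, 0) [-y clear] — {back_panel, divider, drawer_front, foot, rail}
6. top@(0, 1, -1) [+x clear] — {back_panel, divider, drawer_front, foot, rail, top}
7. stretcher@(-1, 1, -1) [+y clear] — {back_panel, divider, drawer_front, foot, rail, stretcher, top}

back_panel; divider; foot; rail; drawer_front; top; stretcher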